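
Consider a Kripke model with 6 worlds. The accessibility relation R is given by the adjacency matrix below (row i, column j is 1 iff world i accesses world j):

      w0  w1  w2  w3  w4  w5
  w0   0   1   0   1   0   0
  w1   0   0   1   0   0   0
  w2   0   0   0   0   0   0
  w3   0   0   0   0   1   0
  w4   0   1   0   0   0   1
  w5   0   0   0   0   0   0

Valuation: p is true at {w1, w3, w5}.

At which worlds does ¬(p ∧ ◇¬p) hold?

{w0, w2, w4, w5}

w0: p ∧ ◇¬p is F. ✓
w1: p ∧ ◇¬p is T. ✗
w2: p ∧ ◇¬p is F. ✓
w3: p ∧ ◇¬p is T. ✗
w4: p ∧ ◇¬p is F. ✓
w5: p ∧ ◇¬p is F. ✓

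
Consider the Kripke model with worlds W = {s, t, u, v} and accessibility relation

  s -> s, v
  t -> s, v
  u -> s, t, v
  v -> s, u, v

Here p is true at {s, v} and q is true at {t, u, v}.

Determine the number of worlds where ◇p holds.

s: successors {s, v}; p there: s:T, v:T. ✓
t: successors {s, v}; p there: s:T, v:T. ✓
u: successors {s, t, v}; p there: s:T, t:F, v:T. ✓
v: successors {s, u, v}; p there: s:T, u:F, v:T. ✓
Satisfying worlds: {s, t, u, v}.

4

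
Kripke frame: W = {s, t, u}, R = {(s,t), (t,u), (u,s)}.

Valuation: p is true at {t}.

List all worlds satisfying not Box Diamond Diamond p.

{s, u}

s: Box Diamond Diamond p is F. ✓
t: Box Diamond Diamond p is T. ✗
u: Box Diamond Diamond p is F. ✓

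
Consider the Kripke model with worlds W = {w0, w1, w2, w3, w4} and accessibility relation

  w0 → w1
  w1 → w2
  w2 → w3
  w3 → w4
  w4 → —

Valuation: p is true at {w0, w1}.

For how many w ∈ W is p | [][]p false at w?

w0: p is T, [][]p is F. ✓
w1: p is T, [][]p is F. ✓
w2: p is F, [][]p is F. ✗
w3: p is F, [][]p is T. ✓
w4: p is F, [][]p is T. ✓
Satisfying worlds: {w0, w1, w3, w4}.
So p | [][]p fails at the other 1 world.

1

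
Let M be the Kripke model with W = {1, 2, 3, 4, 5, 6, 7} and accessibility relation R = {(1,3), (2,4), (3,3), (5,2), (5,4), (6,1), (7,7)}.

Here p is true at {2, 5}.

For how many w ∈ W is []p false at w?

1: successors {3}; p there: 3:F. ✗
2: successors {4}; p there: 4:F. ✗
3: successors {3}; p there: 3:F. ✗
4: no successors, so []p holds vacuously. ✓
5: successors {2, 4}; p there: 2:T, 4:F. ✗
6: successors {1}; p there: 1:F. ✗
7: successors {7}; p there: 7:F. ✗
Satisfying worlds: {4}.
So []p fails at the other 6 worlds.

6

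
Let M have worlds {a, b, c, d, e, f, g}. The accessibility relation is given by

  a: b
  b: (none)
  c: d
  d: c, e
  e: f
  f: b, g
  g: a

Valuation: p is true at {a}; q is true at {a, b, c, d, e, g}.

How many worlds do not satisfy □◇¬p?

a: successors {b}; ◇¬p there: b:F. ✗
b: no successors, so □◇¬p holds vacuously. ✓
c: successors {d}; ◇¬p there: d:T. ✓
d: successors {c, e}; ◇¬p there: c:T, e:T. ✓
e: successors {f}; ◇¬p there: f:T. ✓
f: successors {b, g}; ◇¬p there: b:F, g:F. ✗
g: successors {a}; ◇¬p there: a:T. ✓
Satisfying worlds: {b, c, d, e, g}.
So □◇¬p fails at the other 2 worlds.

2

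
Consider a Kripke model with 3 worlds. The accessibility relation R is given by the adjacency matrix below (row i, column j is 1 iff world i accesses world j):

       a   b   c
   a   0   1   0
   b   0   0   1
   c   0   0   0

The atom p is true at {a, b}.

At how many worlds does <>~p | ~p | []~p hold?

2

a: <>~p | ~p is F, []~p is F. ✗
b: <>~p | ~p is T, []~p is T. ✓
c: <>~p | ~p is T, []~p is T. ✓
Satisfying worlds: {b, c}.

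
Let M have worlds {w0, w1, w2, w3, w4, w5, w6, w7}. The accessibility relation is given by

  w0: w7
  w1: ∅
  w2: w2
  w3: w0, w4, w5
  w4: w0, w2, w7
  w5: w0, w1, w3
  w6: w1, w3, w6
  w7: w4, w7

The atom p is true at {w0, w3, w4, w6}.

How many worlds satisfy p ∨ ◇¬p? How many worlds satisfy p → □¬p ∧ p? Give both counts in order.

For p ∨ ◇¬p:
w0: p is T, ◇¬p is T. ✓
w1: p is F, ◇¬p is F. ✗
w2: p is F, ◇¬p is T. ✓
w3: p is T, ◇¬p is T. ✓
w4: p is T, ◇¬p is T. ✓
w5: p is F, ◇¬p is T. ✓
w6: p is T, ◇¬p is T. ✓
w7: p is F, ◇¬p is T. ✓
— 7 worlds.
For p → □¬p ∧ p:
w0: p is T, □¬p ∧ p is T. ✓
w1: p is F, □¬p ∧ p is F. ✓
w2: p is F, □¬p ∧ p is F. ✓
w3: p is T, □¬p ∧ p is F. ✗
w4: p is T, □¬p ∧ p is F. ✗
w5: p is F, □¬p ∧ p is F. ✓
w6: p is T, □¬p ∧ p is F. ✗
w7: p is F, □¬p ∧ p is F. ✓
— 5 worlds.

7 and 5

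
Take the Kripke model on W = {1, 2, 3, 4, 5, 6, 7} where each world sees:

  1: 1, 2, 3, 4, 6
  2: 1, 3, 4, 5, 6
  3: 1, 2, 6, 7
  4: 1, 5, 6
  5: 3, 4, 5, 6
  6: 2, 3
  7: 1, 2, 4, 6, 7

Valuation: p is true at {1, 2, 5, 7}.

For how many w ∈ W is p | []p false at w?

1: p is T, []p is F. ✓
2: p is T, []p is F. ✓
3: p is F, []p is F. ✗
4: p is F, []p is F. ✗
5: p is T, []p is F. ✓
6: p is F, []p is F. ✗
7: p is T, []p is F. ✓
Satisfying worlds: {1, 2, 5, 7}.
So p | []p fails at the other 3 worlds.

3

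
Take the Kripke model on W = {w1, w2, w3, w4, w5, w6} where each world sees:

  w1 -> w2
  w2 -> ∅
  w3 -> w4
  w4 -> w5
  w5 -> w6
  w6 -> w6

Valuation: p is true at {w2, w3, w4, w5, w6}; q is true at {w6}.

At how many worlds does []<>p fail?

1

w1: successors {w2}; <>p there: w2:F. ✗
w2: no successors, so []<>p holds vacuously. ✓
w3: successors {w4}; <>p there: w4:T. ✓
w4: successors {w5}; <>p there: w5:T. ✓
w5: successors {w6}; <>p there: w6:T. ✓
w6: successors {w6}; <>p there: w6:T. ✓
Satisfying worlds: {w2, w3, w4, w5, w6}.
So []<>p fails at the other 1 world.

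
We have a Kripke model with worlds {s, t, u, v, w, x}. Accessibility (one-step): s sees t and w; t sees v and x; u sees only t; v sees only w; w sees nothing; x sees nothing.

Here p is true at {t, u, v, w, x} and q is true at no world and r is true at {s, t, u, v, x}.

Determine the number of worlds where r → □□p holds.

s: r is T, □□p is T. ✓
t: r is T, □□p is T. ✓
u: r is T, □□p is T. ✓
v: r is T, □□p is T. ✓
w: r is F, □□p is T. ✓
x: r is T, □□p is T. ✓
Satisfying worlds: {s, t, u, v, w, x}.

6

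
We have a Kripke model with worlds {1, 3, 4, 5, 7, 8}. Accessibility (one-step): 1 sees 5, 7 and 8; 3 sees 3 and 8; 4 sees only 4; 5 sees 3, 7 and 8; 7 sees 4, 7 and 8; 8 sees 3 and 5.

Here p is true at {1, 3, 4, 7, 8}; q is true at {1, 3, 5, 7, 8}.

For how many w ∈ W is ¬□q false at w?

4

1: □q is T. ✗
3: □q is T. ✗
4: □q is F. ✓
5: □q is T. ✗
7: □q is F. ✓
8: □q is T. ✗
Satisfying worlds: {4, 7}.
So ¬□q fails at the other 4 worlds.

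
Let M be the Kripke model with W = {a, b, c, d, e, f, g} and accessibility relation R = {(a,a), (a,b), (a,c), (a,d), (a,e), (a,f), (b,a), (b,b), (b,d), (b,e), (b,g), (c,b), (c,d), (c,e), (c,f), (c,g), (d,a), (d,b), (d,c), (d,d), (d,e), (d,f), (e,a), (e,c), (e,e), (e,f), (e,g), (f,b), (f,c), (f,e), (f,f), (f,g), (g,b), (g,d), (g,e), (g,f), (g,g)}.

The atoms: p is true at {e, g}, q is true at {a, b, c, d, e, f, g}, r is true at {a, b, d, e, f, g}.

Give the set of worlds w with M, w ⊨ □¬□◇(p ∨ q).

a: successors {a, b, c, d, e, f}; ¬□◇(p ∨ q) there: a:F, b:F, c:F, d:F, e:F, f:F. ✗
b: successors {a, b, d, e, g}; ¬□◇(p ∨ q) there: a:F, b:F, d:F, e:F, g:F. ✗
c: successors {b, d, e, f, g}; ¬□◇(p ∨ q) there: b:F, d:F, e:F, f:F, g:F. ✗
d: successors {a, b, c, d, e, f}; ¬□◇(p ∨ q) there: a:F, b:F, c:F, d:F, e:F, f:F. ✗
e: successors {a, c, e, f, g}; ¬□◇(p ∨ q) there: a:F, c:F, e:F, f:F, g:F. ✗
f: successors {b, c, e, f, g}; ¬□◇(p ∨ q) there: b:F, c:F, e:F, f:F, g:F. ✗
g: successors {b, d, e, f, g}; ¬□◇(p ∨ q) there: b:F, d:F, e:F, f:F, g:F. ✗

∅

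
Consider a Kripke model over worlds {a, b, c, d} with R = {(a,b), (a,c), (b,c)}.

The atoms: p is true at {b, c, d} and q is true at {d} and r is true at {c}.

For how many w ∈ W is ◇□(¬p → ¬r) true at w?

2

a: successors {b, c}; □(¬p → ¬r) there: b:T, c:T. ✓
b: successors {c}; □(¬p → ¬r) there: c:T. ✓
c: no successors, so ◇□(¬p → ¬r) fails. ✗
d: no successors, so ◇□(¬p → ¬r) fails. ✗
Satisfying worlds: {a, b}.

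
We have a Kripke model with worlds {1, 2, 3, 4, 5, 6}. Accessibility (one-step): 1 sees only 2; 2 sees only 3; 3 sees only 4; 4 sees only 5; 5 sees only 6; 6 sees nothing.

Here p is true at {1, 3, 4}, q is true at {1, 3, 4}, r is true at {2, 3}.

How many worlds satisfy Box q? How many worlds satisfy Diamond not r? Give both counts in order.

3 and 3

For Box q:
1: successors {2}; q there: 2:F. ✗
2: successors {3}; q there: 3:T. ✓
3: successors {4}; q there: 4:T. ✓
4: successors {5}; q there: 5:F. ✗
5: successors {6}; q there: 6:F. ✗
6: no successors, so Box q holds vacuously. ✓
— 3 worlds.
For Diamond not r:
1: successors {2}; not r there: 2:F. ✗
2: successors {3}; not r there: 3:F. ✗
3: successors {4}; not r there: 4:T. ✓
4: successors {5}; not r there: 5:T. ✓
5: successors {6}; not r there: 6:T. ✓
6: no successors, so Diamond not r fails. ✗
— 3 worlds.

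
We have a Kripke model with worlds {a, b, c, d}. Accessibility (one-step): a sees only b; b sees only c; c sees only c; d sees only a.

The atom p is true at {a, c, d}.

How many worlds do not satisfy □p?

a: successors {b}; p there: b:F. ✗
b: successors {c}; p there: c:T. ✓
c: successors {c}; p there: c:T. ✓
d: successors {a}; p there: a:T. ✓
Satisfying worlds: {b, c, d}.
So □p fails at the other 1 world.

1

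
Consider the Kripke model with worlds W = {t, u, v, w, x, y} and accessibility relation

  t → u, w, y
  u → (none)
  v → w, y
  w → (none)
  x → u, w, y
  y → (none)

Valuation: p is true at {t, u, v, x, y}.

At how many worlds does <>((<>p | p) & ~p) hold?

0

t: successors {u, w, y}; (<>p | p) & ~p there: u:F, w:F, y:F. ✗
u: no successors, so <>((<>p | p) & ~p) fails. ✗
v: successors {w, y}; (<>p | p) & ~p there: w:F, y:F. ✗
w: no successors, so <>((<>p | p) & ~p) fails. ✗
x: successors {u, w, y}; (<>p | p) & ~p there: u:F, w:F, y:F. ✗
y: no successors, so <>((<>p | p) & ~p) fails. ✗
Satisfying worlds: ∅.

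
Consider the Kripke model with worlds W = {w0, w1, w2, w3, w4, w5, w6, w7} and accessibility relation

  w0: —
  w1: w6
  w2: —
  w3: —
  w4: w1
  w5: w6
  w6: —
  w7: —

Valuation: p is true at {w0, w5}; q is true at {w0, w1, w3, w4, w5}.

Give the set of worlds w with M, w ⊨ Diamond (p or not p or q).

{w1, w4, w5}

w0: no successors, so Diamond (p or not p or q) fails. ✗
w1: successors {w6}; p or not p or q there: w6:T. ✓
w2: no successors, so Diamond (p or not p or q) fails. ✗
w3: no successors, so Diamond (p or not p or q) fails. ✗
w4: successors {w1}; p or not p or q there: w1:T. ✓
w5: successors {w6}; p or not p or q there: w6:T. ✓
w6: no successors, so Diamond (p or not p or q) fails. ✗
w7: no successors, so Diamond (p or not p or q) fails. ✗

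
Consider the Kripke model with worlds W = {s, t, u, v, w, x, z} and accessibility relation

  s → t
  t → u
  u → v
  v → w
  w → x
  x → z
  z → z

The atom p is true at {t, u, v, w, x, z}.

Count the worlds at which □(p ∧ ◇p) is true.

7

s: successors {t}; p ∧ ◇p there: t:T. ✓
t: successors {u}; p ∧ ◇p there: u:T. ✓
u: successors {v}; p ∧ ◇p there: v:T. ✓
v: successors {w}; p ∧ ◇p there: w:T. ✓
w: successors {x}; p ∧ ◇p there: x:T. ✓
x: successors {z}; p ∧ ◇p there: z:T. ✓
z: successors {z}; p ∧ ◇p there: z:T. ✓
Satisfying worlds: {s, t, u, v, w, x, z}.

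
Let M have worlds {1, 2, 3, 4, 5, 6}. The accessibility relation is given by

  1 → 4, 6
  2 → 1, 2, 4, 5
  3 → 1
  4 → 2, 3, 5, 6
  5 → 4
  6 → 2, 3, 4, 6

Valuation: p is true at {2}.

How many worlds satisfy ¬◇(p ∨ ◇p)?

1

1: ◇(p ∨ ◇p) is T. ✗
2: ◇(p ∨ ◇p) is T. ✗
3: ◇(p ∨ ◇p) is F. ✓
4: ◇(p ∨ ◇p) is T. ✗
5: ◇(p ∨ ◇p) is T. ✗
6: ◇(p ∨ ◇p) is T. ✗
Satisfying worlds: {3}.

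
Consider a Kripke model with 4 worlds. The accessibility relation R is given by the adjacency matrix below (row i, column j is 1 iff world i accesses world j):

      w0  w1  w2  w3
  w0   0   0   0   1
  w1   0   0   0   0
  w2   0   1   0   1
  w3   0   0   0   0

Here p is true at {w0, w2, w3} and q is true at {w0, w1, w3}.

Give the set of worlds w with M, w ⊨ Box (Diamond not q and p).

w0: successors {w3}; Diamond not q and p there: w3:F. ✗
w1: no successors, so Box (Diamond not q and p) holds vacuously. ✓
w2: successors {w1, w3}; Diamond not q and p there: w1:F, w3:F. ✗
w3: no successors, so Box (Diamond not q and p) holds vacuously. ✓

{w1, w3}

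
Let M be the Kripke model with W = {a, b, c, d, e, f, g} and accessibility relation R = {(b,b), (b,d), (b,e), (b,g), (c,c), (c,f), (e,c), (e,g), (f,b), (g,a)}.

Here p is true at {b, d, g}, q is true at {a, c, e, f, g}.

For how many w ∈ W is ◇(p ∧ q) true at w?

a: no successors, so ◇(p ∧ q) fails. ✗
b: successors {b, d, e, g}; p ∧ q there: b:F, d:F, e:F, g:T. ✓
c: successors {c, f}; p ∧ q there: c:F, f:F. ✗
d: no successors, so ◇(p ∧ q) fails. ✗
e: successors {c, g}; p ∧ q there: c:F, g:T. ✓
f: successors {b}; p ∧ q there: b:F. ✗
g: successors {a}; p ∧ q there: a:F. ✗
Satisfying worlds: {b, e}.

2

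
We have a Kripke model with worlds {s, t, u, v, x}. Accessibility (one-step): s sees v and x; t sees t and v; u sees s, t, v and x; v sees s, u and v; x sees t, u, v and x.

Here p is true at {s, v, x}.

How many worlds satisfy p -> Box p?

3

s: p is T, Box p is T. ✓
t: p is F, Box p is F. ✓
u: p is F, Box p is F. ✓
v: p is T, Box p is F. ✗
x: p is T, Box p is F. ✗
Satisfying worlds: {s, t, u}.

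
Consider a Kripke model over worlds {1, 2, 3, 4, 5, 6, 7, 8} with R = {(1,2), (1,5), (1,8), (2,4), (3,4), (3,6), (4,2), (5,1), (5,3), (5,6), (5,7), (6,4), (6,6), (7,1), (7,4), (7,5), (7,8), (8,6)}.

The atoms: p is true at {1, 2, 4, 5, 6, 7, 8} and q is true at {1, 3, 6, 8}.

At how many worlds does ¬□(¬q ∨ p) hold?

1: □(¬q ∨ p) is T. ✗
2: □(¬q ∨ p) is T. ✗
3: □(¬q ∨ p) is T. ✗
4: □(¬q ∨ p) is T. ✗
5: □(¬q ∨ p) is F. ✓
6: □(¬q ∨ p) is T. ✗
7: □(¬q ∨ p) is T. ✗
8: □(¬q ∨ p) is T. ✗
Satisfying worlds: {5}.

1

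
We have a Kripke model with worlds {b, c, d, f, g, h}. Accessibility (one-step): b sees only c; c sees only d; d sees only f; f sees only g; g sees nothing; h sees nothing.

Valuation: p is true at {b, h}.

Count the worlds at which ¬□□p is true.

3

b: □□p is F. ✓
c: □□p is F. ✓
d: □□p is F. ✓
f: □□p is T. ✗
g: □□p is T. ✗
h: □□p is T. ✗
Satisfying worlds: {b, c, d}.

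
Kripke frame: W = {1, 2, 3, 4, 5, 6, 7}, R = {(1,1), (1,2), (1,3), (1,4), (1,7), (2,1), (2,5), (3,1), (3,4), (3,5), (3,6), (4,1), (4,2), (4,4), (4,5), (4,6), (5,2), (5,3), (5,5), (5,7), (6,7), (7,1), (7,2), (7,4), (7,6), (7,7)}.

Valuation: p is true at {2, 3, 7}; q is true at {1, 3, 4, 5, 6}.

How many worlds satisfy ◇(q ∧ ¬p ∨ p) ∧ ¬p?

4

1: ◇(q ∧ ¬p ∨ p) is T, ¬p is T. ✓
2: ◇(q ∧ ¬p ∨ p) is T, ¬p is F. ✗
3: ◇(q ∧ ¬p ∨ p) is T, ¬p is F. ✗
4: ◇(q ∧ ¬p ∨ p) is T, ¬p is T. ✓
5: ◇(q ∧ ¬p ∨ p) is T, ¬p is T. ✓
6: ◇(q ∧ ¬p ∨ p) is T, ¬p is T. ✓
7: ◇(q ∧ ¬p ∨ p) is T, ¬p is F. ✗
Satisfying worlds: {1, 4, 5, 6}.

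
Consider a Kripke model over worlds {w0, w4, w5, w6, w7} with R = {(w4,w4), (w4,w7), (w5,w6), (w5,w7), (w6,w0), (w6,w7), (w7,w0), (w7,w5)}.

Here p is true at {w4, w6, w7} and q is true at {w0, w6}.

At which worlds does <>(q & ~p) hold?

w0: no successors, so <>(q & ~p) fails. ✗
w4: successors {w4, w7}; q & ~p there: w4:F, w7:F. ✗
w5: successors {w6, w7}; q & ~p there: w6:F, w7:F. ✗
w6: successors {w0, w7}; q & ~p there: w0:T, w7:F. ✓
w7: successors {w0, w5}; q & ~p there: w0:T, w5:F. ✓

{w6, w7}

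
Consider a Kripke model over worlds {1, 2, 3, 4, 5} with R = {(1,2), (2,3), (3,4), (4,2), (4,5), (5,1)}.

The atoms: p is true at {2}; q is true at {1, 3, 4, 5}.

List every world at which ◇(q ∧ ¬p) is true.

{2, 3, 4, 5}

1: successors {2}; q ∧ ¬p there: 2:F. ✗
2: successors {3}; q ∧ ¬p there: 3:T. ✓
3: successors {4}; q ∧ ¬p there: 4:T. ✓
4: successors {2, 5}; q ∧ ¬p there: 2:F, 5:T. ✓
5: successors {1}; q ∧ ¬p there: 1:T. ✓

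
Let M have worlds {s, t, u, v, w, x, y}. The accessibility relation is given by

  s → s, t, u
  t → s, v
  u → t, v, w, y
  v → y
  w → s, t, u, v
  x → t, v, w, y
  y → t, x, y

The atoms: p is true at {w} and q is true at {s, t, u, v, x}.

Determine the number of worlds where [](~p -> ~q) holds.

s: successors {s, t, u}; ~p -> ~q there: s:F, t:F, u:F. ✗
t: successors {s, v}; ~p -> ~q there: s:F, v:F. ✗
u: successors {t, v, w, y}; ~p -> ~q there: t:F, v:F, w:T, y:T. ✗
v: successors {y}; ~p -> ~q there: y:T. ✓
w: successors {s, t, u, v}; ~p -> ~q there: s:F, t:F, u:F, v:F. ✗
x: successors {t, v, w, y}; ~p -> ~q there: t:F, v:F, w:T, y:T. ✗
y: successors {t, x, y}; ~p -> ~q there: t:F, x:F, y:T. ✗
Satisfying worlds: {v}.

1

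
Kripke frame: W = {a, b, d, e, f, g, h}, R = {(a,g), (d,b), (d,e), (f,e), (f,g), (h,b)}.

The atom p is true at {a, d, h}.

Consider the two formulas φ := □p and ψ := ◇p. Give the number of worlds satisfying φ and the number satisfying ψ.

3 and 0

For □p:
a: successors {g}; p there: g:F. ✗
b: no successors, so □p holds vacuously. ✓
d: successors {b, e}; p there: b:F, e:F. ✗
e: no successors, so □p holds vacuously. ✓
f: successors {e, g}; p there: e:F, g:F. ✗
g: no successors, so □p holds vacuously. ✓
h: successors {b}; p there: b:F. ✗
— 3 worlds.
For ◇p:
a: successors {g}; p there: g:F. ✗
b: no successors, so ◇p fails. ✗
d: successors {b, e}; p there: b:F, e:F. ✗
e: no successors, so ◇p fails. ✗
f: successors {e, g}; p there: e:F, g:F. ✗
g: no successors, so ◇p fails. ✗
h: successors {b}; p there: b:F. ✗
— 0 worlds.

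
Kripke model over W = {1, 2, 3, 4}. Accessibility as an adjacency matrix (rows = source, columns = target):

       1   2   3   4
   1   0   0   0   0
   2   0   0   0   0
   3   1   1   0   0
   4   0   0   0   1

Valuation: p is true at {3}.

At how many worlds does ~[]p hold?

1: []p is T. ✗
2: []p is T. ✗
3: []p is F. ✓
4: []p is F. ✓
Satisfying worlds: {3, 4}.

2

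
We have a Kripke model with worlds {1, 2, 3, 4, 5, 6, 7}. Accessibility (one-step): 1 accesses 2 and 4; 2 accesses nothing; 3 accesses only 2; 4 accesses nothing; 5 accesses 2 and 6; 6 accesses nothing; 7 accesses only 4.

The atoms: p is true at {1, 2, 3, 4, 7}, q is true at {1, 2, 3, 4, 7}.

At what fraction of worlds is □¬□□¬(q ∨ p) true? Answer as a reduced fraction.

1: successors {2, 4}; ¬□□¬(q ∨ p) there: 2:F, 4:F. ✗
2: no successors, so □¬□□¬(q ∨ p) holds vacuously. ✓
3: successors {2}; ¬□□¬(q ∨ p) there: 2:F. ✗
4: no successors, so □¬□□¬(q ∨ p) holds vacuously. ✓
5: successors {2, 6}; ¬□□¬(q ∨ p) there: 2:F, 6:F. ✗
6: no successors, so □¬□□¬(q ∨ p) holds vacuously. ✓
7: successors {4}; ¬□□¬(q ∨ p) there: 4:F. ✗
That's 3 of 7 worlds, so 3/7.

3/7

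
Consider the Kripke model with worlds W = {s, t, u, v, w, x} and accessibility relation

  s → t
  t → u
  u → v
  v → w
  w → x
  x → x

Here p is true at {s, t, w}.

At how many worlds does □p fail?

s: successors {t}; p there: t:T. ✓
t: successors {u}; p there: u:F. ✗
u: successors {v}; p there: v:F. ✗
v: successors {w}; p there: w:T. ✓
w: successors {x}; p there: x:F. ✗
x: successors {x}; p there: x:F. ✗
Satisfying worlds: {s, v}.
So □p fails at the other 4 worlds.

4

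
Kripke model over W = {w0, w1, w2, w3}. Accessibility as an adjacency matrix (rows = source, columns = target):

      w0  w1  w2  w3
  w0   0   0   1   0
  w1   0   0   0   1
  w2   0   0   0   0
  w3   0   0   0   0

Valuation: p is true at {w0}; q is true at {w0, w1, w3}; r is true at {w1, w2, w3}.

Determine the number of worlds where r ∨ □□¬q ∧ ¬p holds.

3

w0: r is F, □□¬q ∧ ¬p is F. ✗
w1: r is T, □□¬q ∧ ¬p is T. ✓
w2: r is T, □□¬q ∧ ¬p is T. ✓
w3: r is T, □□¬q ∧ ¬p is T. ✓
Satisfying worlds: {w1, w2, w3}.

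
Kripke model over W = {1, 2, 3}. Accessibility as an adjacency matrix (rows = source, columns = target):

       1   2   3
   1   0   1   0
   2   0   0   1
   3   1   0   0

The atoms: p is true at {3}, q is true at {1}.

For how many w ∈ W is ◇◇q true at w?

1

1: successors {2}; ◇q there: 2:F. ✗
2: successors {3}; ◇q there: 3:T. ✓
3: successors {1}; ◇q there: 1:F. ✗
Satisfying worlds: {2}.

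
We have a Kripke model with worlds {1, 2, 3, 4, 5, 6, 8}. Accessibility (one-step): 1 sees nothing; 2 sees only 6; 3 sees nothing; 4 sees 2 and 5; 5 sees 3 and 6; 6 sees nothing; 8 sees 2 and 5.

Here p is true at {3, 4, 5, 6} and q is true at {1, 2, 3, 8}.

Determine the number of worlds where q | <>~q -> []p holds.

1: q | <>~q is T, []p is T. ✓
2: q | <>~q is T, []p is T. ✓
3: q | <>~q is T, []p is T. ✓
4: q | <>~q is T, []p is F. ✗
5: q | <>~q is T, []p is T. ✓
6: q | <>~q is F, []p is T. ✓
8: q | <>~q is T, []p is F. ✗
Satisfying worlds: {1, 2, 3, 5, 6}.

5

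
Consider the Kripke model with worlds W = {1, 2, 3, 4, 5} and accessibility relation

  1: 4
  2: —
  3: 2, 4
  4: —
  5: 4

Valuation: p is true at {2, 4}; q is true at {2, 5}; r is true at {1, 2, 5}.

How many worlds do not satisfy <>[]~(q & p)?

1: successors {4}; []~(q & p) there: 4:T. ✓
2: no successors, so <>[]~(q & p) fails. ✗
3: successors {2, 4}; []~(q & p) there: 2:T, 4:T. ✓
4: no successors, so <>[]~(q & p) fails. ✗
5: successors {4}; []~(q & p) there: 4:T. ✓
Satisfying worlds: {1, 3, 5}.
So <>[]~(q & p) fails at the other 2 worlds.

2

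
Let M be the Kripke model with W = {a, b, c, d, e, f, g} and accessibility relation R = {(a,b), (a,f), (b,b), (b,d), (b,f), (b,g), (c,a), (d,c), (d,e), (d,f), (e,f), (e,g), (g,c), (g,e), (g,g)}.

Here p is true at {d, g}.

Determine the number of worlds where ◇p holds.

3

a: successors {b, f}; p there: b:F, f:F. ✗
b: successors {b, d, f, g}; p there: b:F, d:T, f:F, g:T. ✓
c: successors {a}; p there: a:F. ✗
d: successors {c, e, f}; p there: c:F, e:F, f:F. ✗
e: successors {f, g}; p there: f:F, g:T. ✓
f: no successors, so ◇p fails. ✗
g: successors {c, e, g}; p there: c:F, e:F, g:T. ✓
Satisfying worlds: {b, e, g}.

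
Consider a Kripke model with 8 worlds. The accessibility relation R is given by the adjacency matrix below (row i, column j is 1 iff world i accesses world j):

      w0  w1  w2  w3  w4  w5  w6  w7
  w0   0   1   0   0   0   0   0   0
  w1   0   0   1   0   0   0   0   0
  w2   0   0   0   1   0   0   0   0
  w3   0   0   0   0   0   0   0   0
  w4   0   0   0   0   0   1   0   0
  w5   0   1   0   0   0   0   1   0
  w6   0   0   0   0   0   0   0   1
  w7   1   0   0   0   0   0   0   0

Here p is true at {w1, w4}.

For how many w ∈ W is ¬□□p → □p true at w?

4

w0: ¬□□p is T, □p is T. ✓
w1: ¬□□p is T, □p is F. ✗
w2: ¬□□p is F, □p is F. ✓
w3: ¬□□p is F, □p is T. ✓
w4: ¬□□p is T, □p is F. ✗
w5: ¬□□p is T, □p is F. ✗
w6: ¬□□p is T, □p is F. ✗
w7: ¬□□p is F, □p is F. ✓
Satisfying worlds: {w0, w2, w3, w7}.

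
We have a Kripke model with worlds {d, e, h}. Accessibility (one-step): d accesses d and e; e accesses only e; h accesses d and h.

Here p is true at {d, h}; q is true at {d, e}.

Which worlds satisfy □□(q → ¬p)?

{e}

d: successors {d, e}; □(q → ¬p) there: d:F, e:T. ✗
e: successors {e}; □(q → ¬p) there: e:T. ✓
h: successors {d, h}; □(q → ¬p) there: d:F, h:F. ✗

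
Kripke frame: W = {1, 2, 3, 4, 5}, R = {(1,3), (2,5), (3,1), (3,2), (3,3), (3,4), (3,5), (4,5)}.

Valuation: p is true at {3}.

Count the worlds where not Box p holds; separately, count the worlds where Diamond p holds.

For not Box p:
1: Box p is T. ✗
2: Box p is F. ✓
3: Box p is F. ✓
4: Box p is F. ✓
5: Box p is T. ✗
— 3 worlds.
For Diamond p:
1: successors {3}; p there: 3:T. ✓
2: successors {5}; p there: 5:F. ✗
3: successors {1, 2, 3, 4, 5}; p there: 1:F, 2:F, 3:T, 4:F, 5:F. ✓
4: successors {5}; p there: 5:F. ✗
5: no successors, so Diamond p fails. ✗
— 2 worlds.

3 and 2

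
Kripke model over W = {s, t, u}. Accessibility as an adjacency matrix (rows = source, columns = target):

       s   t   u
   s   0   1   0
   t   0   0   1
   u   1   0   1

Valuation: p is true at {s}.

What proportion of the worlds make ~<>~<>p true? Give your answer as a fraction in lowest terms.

s: <>~<>p is T. ✗
t: <>~<>p is F. ✓
u: <>~<>p is T. ✗
That's 1 of 3 worlds, so 1/3.

1/3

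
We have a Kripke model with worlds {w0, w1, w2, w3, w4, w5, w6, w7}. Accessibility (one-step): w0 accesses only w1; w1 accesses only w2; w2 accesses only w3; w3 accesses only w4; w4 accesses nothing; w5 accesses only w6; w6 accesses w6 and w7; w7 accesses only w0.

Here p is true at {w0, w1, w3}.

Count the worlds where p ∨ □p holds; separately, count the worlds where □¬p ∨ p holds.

6 and 6

For p ∨ □p:
w0: p is T, □p is T. ✓
w1: p is T, □p is F. ✓
w2: p is F, □p is T. ✓
w3: p is T, □p is F. ✓
w4: p is F, □p is T. ✓
w5: p is F, □p is F. ✗
w6: p is F, □p is F. ✗
w7: p is F, □p is T. ✓
— 6 worlds.
For □¬p ∨ p:
w0: □¬p is F, p is T. ✓
w1: □¬p is T, p is T. ✓
w2: □¬p is F, p is F. ✗
w3: □¬p is T, p is T. ✓
w4: □¬p is T, p is F. ✓
w5: □¬p is T, p is F. ✓
w6: □¬p is T, p is F. ✓
w7: □¬p is F, p is F. ✗
— 6 worlds.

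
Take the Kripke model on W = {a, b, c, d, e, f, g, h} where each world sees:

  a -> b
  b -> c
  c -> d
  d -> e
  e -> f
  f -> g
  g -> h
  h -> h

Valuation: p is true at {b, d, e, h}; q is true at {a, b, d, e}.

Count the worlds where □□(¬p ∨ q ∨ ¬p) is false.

3

a: successors {b}; □(¬p ∨ q ∨ ¬p) there: b:T. ✓
b: successors {c}; □(¬p ∨ q ∨ ¬p) there: c:T. ✓
c: successors {d}; □(¬p ∨ q ∨ ¬p) there: d:T. ✓
d: successors {e}; □(¬p ∨ q ∨ ¬p) there: e:T. ✓
e: successors {f}; □(¬p ∨ q ∨ ¬p) there: f:T. ✓
f: successors {g}; □(¬p ∨ q ∨ ¬p) there: g:F. ✗
g: successors {h}; □(¬p ∨ q ∨ ¬p) there: h:F. ✗
h: successors {h}; □(¬p ∨ q ∨ ¬p) there: h:F. ✗
Satisfying worlds: {a, b, c, d, e}.
So □□(¬p ∨ q ∨ ¬p) fails at the other 3 worlds.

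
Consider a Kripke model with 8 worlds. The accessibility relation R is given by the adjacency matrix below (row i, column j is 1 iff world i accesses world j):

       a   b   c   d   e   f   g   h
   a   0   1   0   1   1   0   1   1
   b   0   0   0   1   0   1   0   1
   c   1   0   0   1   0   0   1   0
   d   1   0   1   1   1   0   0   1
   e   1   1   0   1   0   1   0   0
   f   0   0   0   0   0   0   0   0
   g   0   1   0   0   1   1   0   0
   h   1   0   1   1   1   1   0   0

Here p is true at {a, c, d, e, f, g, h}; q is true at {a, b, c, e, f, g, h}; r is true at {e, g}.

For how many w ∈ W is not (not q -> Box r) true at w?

1

a: not q -> Box r is T. ✗
b: not q -> Box r is T. ✗
c: not q -> Box r is T. ✗
d: not q -> Box r is F. ✓
e: not q -> Box r is T. ✗
f: not q -> Box r is T. ✗
g: not q -> Box r is T. ✗
h: not q -> Box r is T. ✗
Satisfying worlds: {d}.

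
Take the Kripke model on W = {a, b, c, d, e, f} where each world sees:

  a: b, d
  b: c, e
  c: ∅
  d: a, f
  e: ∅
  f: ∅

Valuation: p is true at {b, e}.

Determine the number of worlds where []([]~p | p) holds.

5

a: successors {b, d}; []~p | p there: b:T, d:T. ✓
b: successors {c, e}; []~p | p there: c:T, e:T. ✓
c: no successors, so []([]~p | p) holds vacuously. ✓
d: successors {a, f}; []~p | p there: a:F, f:T. ✗
e: no successors, so []([]~p | p) holds vacuously. ✓
f: no successors, so []([]~p | p) holds vacuously. ✓
Satisfying worlds: {a, b, c, e, f}.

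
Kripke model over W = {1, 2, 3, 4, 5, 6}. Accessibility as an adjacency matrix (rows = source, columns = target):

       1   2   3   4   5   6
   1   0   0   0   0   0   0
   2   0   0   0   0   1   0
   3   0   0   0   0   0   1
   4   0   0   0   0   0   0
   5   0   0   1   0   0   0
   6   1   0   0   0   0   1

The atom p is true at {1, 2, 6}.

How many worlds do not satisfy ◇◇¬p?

1: no successors, so ◇◇¬p fails. ✗
2: successors {5}; ◇¬p there: 5:T. ✓
3: successors {6}; ◇¬p there: 6:F. ✗
4: no successors, so ◇◇¬p fails. ✗
5: successors {3}; ◇¬p there: 3:F. ✗
6: successors {1, 6}; ◇¬p there: 1:F, 6:F. ✗
Satisfying worlds: {2}.
So ◇◇¬p fails at the other 5 worlds.

5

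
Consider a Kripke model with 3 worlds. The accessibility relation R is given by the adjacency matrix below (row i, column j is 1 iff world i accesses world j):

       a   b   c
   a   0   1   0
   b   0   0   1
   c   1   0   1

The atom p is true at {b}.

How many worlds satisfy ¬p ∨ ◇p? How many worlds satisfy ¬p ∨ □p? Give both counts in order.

For ¬p ∨ ◇p:
a: ¬p is T, ◇p is T. ✓
b: ¬p is F, ◇p is F. ✗
c: ¬p is T, ◇p is F. ✓
— 2 worlds.
For ¬p ∨ □p:
a: ¬p is T, □p is T. ✓
b: ¬p is F, □p is F. ✗
c: ¬p is T, □p is F. ✓
— 2 worlds.

2 and 2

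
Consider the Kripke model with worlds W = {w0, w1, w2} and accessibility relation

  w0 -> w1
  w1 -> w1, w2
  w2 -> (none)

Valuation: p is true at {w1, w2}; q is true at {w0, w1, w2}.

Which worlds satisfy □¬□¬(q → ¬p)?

w0: successors {w1}; ¬□¬(q → ¬p) there: w1:F. ✗
w1: successors {w1, w2}; ¬□¬(q → ¬p) there: w1:F, w2:F. ✗
w2: no successors, so □¬□¬(q → ¬p) holds vacuously. ✓

{w2}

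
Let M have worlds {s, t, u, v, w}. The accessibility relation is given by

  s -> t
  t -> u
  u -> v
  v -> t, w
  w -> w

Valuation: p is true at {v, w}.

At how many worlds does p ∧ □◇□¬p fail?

5

s: p is F, □◇□¬p is F. ✗
t: p is F, □◇□¬p is F. ✗
u: p is F, □◇□¬p is T. ✗
v: p is T, □◇□¬p is F. ✗
w: p is T, □◇□¬p is F. ✗
Satisfying worlds: ∅.
So p ∧ □◇□¬p fails at the other 5 worlds.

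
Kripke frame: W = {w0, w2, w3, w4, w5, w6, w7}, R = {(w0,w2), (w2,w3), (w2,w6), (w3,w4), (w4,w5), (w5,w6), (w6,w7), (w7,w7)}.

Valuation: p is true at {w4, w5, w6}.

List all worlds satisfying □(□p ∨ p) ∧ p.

w0: □(□p ∨ p) is F, p is F. ✗
w2: □(□p ∨ p) is T, p is F. ✗
w3: □(□p ∨ p) is T, p is F. ✗
w4: □(□p ∨ p) is T, p is T. ✓
w5: □(□p ∨ p) is T, p is T. ✓
w6: □(□p ∨ p) is F, p is T. ✗
w7: □(□p ∨ p) is F, p is F. ✗

{w4, w5}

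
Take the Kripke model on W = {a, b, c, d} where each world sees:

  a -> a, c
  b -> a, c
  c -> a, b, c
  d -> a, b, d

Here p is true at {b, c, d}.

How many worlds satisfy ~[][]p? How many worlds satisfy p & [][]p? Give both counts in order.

For ~[][]p:
a: [][]p is F. ✓
b: [][]p is F. ✓
c: [][]p is F. ✓
d: [][]p is F. ✓
— 4 worlds.
For p & [][]p:
a: p is F, [][]p is F. ✗
b: p is T, [][]p is F. ✗
c: p is T, [][]p is F. ✗
d: p is T, [][]p is F. ✗
— 0 worlds.

4 and 0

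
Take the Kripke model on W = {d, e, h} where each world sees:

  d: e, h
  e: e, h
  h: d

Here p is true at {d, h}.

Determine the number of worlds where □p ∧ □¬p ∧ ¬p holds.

d: □p ∧ □¬p is F, ¬p is F. ✗
e: □p ∧ □¬p is F, ¬p is T. ✗
h: □p ∧ □¬p is F, ¬p is F. ✗
Satisfying worlds: ∅.

0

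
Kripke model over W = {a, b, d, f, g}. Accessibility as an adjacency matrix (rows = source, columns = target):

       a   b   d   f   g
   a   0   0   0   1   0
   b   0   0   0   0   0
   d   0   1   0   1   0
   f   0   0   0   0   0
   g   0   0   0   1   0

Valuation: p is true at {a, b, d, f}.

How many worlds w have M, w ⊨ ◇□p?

a: successors {f}; □p there: f:T. ✓
b: no successors, so ◇□p fails. ✗
d: successors {b, f}; □p there: b:T, f:T. ✓
f: no successors, so ◇□p fails. ✗
g: successors {f}; □p there: f:T. ✓
Satisfying worlds: {a, d, g}.

3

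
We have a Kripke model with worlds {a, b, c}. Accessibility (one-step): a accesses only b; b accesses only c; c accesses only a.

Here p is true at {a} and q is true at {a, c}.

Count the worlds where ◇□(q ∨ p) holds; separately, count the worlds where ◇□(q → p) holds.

For ◇□(q ∨ p):
a: successors {b}; □(q ∨ p) there: b:T. ✓
b: successors {c}; □(q ∨ p) there: c:T. ✓
c: successors {a}; □(q ∨ p) there: a:F. ✗
— 2 worlds.
For ◇□(q → p):
a: successors {b}; □(q → p) there: b:F. ✗
b: successors {c}; □(q → p) there: c:T. ✓
c: successors {a}; □(q → p) there: a:T. ✓
— 2 worlds.

2 and 2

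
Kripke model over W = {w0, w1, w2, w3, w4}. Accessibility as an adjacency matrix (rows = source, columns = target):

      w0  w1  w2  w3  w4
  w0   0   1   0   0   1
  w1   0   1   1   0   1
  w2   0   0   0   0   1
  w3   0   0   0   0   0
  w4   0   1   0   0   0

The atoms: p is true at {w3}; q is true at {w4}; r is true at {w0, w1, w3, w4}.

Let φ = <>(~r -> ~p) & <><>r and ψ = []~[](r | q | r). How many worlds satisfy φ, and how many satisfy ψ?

4 and 2

For <>(~r -> ~p) & <><>r:
w0: <>(~r -> ~p) is T, <><>r is T. ✓
w1: <>(~r -> ~p) is T, <><>r is T. ✓
w2: <>(~r -> ~p) is T, <><>r is T. ✓
w3: <>(~r -> ~p) is F, <><>r is F. ✗
w4: <>(~r -> ~p) is T, <><>r is T. ✓
— 4 worlds.
For []~[](r | q | r):
w0: successors {w1, w4}; ~[](r | q | r) there: w1:T, w4:F. ✗
w1: successors {w1, w2, w4}; ~[](r | q | r) there: w1:T, w2:F, w4:F. ✗
w2: successors {w4}; ~[](r | q | r) there: w4:F. ✗
w3: no successors, so []~[](r | q | r) holds vacuously. ✓
w4: successors {w1}; ~[](r | q | r) there: w1:T. ✓
— 2 worlds.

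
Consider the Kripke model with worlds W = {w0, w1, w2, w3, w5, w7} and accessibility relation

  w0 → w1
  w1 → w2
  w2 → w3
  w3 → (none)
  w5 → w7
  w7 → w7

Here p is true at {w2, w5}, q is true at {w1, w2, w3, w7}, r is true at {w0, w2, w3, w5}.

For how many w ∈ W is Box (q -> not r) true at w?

w0: successors {w1}; q -> not r there: w1:T. ✓
w1: successors {w2}; q -> not r there: w2:F. ✗
w2: successors {w3}; q -> not r there: w3:F. ✗
w3: no successors, so Box (q -> not r) holds vacuously. ✓
w5: successors {w7}; q -> not r there: w7:T. ✓
w7: successors {w7}; q -> not r there: w7:T. ✓
Satisfying worlds: {w0, w3, w5, w7}.

4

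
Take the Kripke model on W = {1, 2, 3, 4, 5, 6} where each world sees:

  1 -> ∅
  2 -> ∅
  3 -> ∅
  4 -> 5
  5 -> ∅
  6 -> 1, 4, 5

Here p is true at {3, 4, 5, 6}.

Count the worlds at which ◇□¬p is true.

1: no successors, so ◇□¬p fails. ✗
2: no successors, so ◇□¬p fails. ✗
3: no successors, so ◇□¬p fails. ✗
4: successors {5}; □¬p there: 5:T. ✓
5: no successors, so ◇□¬p fails. ✗
6: successors {1, 4, 5}; □¬p there: 1:T, 4:F, 5:T. ✓
Satisfying worlds: {4, 6}.

2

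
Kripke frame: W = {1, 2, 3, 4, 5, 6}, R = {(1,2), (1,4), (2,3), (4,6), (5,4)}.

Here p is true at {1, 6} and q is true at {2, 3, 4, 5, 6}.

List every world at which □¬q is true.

1: successors {2, 4}; ¬q there: 2:F, 4:F. ✗
2: successors {3}; ¬q there: 3:F. ✗
3: no successors, so □¬q holds vacuously. ✓
4: successors {6}; ¬q there: 6:F. ✗
5: successors {4}; ¬q there: 4:F. ✗
6: no successors, so □¬q holds vacuously. ✓

{3, 6}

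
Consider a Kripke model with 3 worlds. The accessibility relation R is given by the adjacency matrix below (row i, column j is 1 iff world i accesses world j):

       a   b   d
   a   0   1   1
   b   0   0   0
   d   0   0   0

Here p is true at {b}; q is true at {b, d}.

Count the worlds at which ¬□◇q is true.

1

a: □◇q is F. ✓
b: □◇q is T. ✗
d: □◇q is T. ✗
Satisfying worlds: {a}.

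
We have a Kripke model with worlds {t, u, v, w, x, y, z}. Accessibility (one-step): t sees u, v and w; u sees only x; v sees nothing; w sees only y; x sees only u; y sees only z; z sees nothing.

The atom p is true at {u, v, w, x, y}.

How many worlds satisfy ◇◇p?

t: successors {u, v, w}; ◇p there: u:T, v:F, w:T. ✓
u: successors {x}; ◇p there: x:T. ✓
v: no successors, so ◇◇p fails. ✗
w: successors {y}; ◇p there: y:F. ✗
x: successors {u}; ◇p there: u:T. ✓
y: successors {z}; ◇p there: z:F. ✗
z: no successors, so ◇◇p fails. ✗
Satisfying worlds: {t, u, x}.

3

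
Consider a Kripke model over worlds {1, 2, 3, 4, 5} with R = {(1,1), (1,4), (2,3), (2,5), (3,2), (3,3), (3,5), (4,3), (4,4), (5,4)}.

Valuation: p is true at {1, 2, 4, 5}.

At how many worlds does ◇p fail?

0

1: successors {1, 4}; p there: 1:T, 4:T. ✓
2: successors {3, 5}; p there: 3:F, 5:T. ✓
3: successors {2, 3, 5}; p there: 2:T, 3:F, 5:T. ✓
4: successors {3, 4}; p there: 3:F, 4:T. ✓
5: successors {4}; p there: 4:T. ✓
Satisfying worlds: {1, 2, 3, 4, 5}.
So ◇p fails at the other 0 worlds.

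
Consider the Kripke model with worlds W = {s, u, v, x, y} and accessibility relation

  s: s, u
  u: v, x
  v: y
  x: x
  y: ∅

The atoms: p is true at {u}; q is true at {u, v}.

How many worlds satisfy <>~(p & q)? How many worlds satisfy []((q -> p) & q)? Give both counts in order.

For <>~(p & q):
s: successors {s, u}; ~(p & q) there: s:T, u:F. ✓
u: successors {v, x}; ~(p & q) there: v:T, x:T. ✓
v: successors {y}; ~(p & q) there: y:T. ✓
x: successors {x}; ~(p & q) there: x:T. ✓
y: no successors, so <>~(p & q) fails. ✗
— 4 worlds.
For []((q -> p) & q):
s: successors {s, u}; (q -> p) & q there: s:F, u:T. ✗
u: successors {v, x}; (q -> p) & q there: v:F, x:F. ✗
v: successors {y}; (q -> p) & q there: y:F. ✗
x: successors {x}; (q -> p) & q there: x:F. ✗
y: no successors, so []((q -> p) & q) holds vacuously. ✓
— 1 world.

4 and 1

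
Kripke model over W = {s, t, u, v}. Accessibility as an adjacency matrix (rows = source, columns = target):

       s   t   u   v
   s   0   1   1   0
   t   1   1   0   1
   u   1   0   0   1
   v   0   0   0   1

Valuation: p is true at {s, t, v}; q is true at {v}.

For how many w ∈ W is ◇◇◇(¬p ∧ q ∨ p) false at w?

s: successors {t, u}; ◇◇(¬p ∧ q ∨ p) there: t:T, u:T. ✓
t: successors {s, t, v}; ◇◇(¬p ∧ q ∨ p) there: s:T, t:T, v:T. ✓
u: successors {s, v}; ◇◇(¬p ∧ q ∨ p) there: s:T, v:T. ✓
v: successors {v}; ◇◇(¬p ∧ q ∨ p) there: v:T. ✓
Satisfying worlds: {s, t, u, v}.
So ◇◇◇(¬p ∧ q ∨ p) fails at the other 0 worlds.

0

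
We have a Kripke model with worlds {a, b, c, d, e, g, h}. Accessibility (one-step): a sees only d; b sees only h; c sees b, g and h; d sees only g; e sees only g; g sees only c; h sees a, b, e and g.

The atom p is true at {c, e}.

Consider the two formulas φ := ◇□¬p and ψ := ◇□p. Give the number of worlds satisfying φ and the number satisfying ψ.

For ◇□¬p:
a: successors {d}; □¬p there: d:T. ✓
b: successors {h}; □¬p there: h:F. ✗
c: successors {b, g, h}; □¬p there: b:T, g:F, h:F. ✓
d: successors {g}; □¬p there: g:F. ✗
e: successors {g}; □¬p there: g:F. ✗
g: successors {c}; □¬p there: c:T. ✓
h: successors {a, b, e, g}; □¬p there: a:T, b:T, e:T, g:F. ✓
— 4 worlds.
For ◇□p:
a: successors {d}; □p there: d:F. ✗
b: successors {h}; □p there: h:F. ✗
c: successors {b, g, h}; □p there: b:F, g:T, h:F. ✓
d: successors {g}; □p there: g:T. ✓
e: successors {g}; □p there: g:T. ✓
g: successors {c}; □p there: c:F. ✗
h: successors {a, b, e, g}; □p there: a:F, b:F, e:F, g:T. ✓
— 4 worlds.

4 and 4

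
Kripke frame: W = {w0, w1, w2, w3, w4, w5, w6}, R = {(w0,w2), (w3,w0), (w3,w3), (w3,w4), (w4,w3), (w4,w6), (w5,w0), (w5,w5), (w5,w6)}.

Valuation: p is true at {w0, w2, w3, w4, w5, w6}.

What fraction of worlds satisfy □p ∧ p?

6/7

w0: □p is T, p is T. ✓
w1: □p is T, p is F. ✗
w2: □p is T, p is T. ✓
w3: □p is T, p is T. ✓
w4: □p is T, p is T. ✓
w5: □p is T, p is T. ✓
w6: □p is T, p is T. ✓
That's 6 of 7 worlds, so 6/7.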